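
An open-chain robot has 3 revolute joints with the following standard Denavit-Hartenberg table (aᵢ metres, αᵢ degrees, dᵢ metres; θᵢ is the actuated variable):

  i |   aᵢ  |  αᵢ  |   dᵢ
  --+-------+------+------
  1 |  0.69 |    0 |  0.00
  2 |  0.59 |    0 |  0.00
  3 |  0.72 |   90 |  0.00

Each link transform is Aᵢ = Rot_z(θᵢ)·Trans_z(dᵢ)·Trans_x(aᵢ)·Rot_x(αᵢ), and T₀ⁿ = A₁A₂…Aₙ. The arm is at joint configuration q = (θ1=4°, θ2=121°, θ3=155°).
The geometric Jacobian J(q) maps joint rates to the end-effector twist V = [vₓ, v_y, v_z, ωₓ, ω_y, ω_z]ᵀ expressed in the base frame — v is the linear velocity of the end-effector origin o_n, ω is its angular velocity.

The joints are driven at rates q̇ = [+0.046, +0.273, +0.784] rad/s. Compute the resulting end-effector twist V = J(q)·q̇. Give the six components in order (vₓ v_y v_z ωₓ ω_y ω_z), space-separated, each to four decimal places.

0.6257 0.0616 0.0000 0.0000 0.0000 1.1030

o_n = [0.4749, -0.1776, 0.0000]
J₁: ẑ×o_n = [0.1776, 0.4749, -0.0000], ω = ẑ
J2: z=[0.0000, 0.0000, 1.0000] o=[0.6883, 0.0481, 0.0000] → [0.2258, -0.2134, 0.0000, 0.0000, 0.0000, 1.0000]
J3: z=[0.0000, 0.0000, 1.0000] o=[0.3499, 0.5314, 0.0000] → [0.7091, 0.1250, -0.0000, 0.0000, 0.0000, 1.0000]
V = J·q̇ = [0.6257, 0.0616, 0.0000, 0.0000, 0.0000, 1.1030]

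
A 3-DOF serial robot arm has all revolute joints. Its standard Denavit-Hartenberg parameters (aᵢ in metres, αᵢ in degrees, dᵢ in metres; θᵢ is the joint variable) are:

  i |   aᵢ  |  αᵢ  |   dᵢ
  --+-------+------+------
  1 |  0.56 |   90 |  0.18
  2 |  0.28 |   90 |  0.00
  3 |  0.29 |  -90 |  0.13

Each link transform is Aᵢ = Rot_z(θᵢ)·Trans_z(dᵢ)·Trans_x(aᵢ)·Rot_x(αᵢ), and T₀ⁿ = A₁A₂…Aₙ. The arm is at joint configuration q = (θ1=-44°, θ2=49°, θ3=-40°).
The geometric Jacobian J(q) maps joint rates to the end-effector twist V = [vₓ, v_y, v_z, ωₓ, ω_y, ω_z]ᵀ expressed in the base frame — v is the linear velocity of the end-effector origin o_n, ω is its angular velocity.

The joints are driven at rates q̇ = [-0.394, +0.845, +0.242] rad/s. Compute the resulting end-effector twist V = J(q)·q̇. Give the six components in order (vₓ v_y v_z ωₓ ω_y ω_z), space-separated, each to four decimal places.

-0.4120 -0.2177 0.3953 -0.4556 -0.7347 -0.5528

o_n = [0.8399, -0.5519, 0.4737]
J₁: ẑ×o_n = [0.5519, 0.8399, -0.0000], ω = ẑ
J2: z=[-0.6947, -0.7193, 0.0000] o=[0.4028, -0.3890, 0.1800] → [-0.2113, 0.2040, 0.4276, -0.6947, -0.7193, 0.0000]
J3: z=[0.5429, -0.5243, -0.6561] o=[0.5350, -0.5166, 0.3913] → [-0.0663, -0.2448, 0.1407, 0.5429, -0.5243, -0.6561]
V = J·q̇ = [-0.4120, -0.2177, 0.3953, -0.4556, -0.7347, -0.5528]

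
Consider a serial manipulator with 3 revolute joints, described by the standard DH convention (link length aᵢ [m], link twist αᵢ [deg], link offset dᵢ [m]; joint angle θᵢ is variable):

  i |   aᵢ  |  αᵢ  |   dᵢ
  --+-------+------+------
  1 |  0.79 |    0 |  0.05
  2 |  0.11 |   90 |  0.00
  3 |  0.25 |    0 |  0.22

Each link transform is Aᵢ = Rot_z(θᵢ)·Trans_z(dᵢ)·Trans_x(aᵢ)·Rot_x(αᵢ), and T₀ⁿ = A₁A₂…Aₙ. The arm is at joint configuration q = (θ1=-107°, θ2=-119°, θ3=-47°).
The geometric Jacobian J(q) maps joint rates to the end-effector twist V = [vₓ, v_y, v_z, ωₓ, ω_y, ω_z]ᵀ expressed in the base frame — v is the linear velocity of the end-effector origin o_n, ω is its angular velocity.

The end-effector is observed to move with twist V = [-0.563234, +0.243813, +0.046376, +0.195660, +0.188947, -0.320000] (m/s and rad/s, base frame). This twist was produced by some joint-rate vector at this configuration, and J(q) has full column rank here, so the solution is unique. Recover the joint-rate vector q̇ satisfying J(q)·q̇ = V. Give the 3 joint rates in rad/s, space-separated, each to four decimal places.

o_n = [-0.2676, -0.4009, -0.1328]
J₁: ẑ×o_n = [0.4009, -0.2676, 0.0000], ω = ẑ
J2: z=[0.0000, 0.0000, 1.0000] o=[-0.2310, -0.7555, 0.0500] → [-0.3546, -0.0366, 0.0000, 0.0000, 0.0000, 1.0000]
J3: z=[0.7193, 0.6947, 0.0000] o=[-0.3074, -0.6764, 0.0500] → [-0.1270, 0.1315, 0.1705, 0.7193, 0.6947, 0.0000]
q̇ = J⁺·V = [-0.8500, 0.5300, 0.2720]

-0.8500 0.5300 0.2720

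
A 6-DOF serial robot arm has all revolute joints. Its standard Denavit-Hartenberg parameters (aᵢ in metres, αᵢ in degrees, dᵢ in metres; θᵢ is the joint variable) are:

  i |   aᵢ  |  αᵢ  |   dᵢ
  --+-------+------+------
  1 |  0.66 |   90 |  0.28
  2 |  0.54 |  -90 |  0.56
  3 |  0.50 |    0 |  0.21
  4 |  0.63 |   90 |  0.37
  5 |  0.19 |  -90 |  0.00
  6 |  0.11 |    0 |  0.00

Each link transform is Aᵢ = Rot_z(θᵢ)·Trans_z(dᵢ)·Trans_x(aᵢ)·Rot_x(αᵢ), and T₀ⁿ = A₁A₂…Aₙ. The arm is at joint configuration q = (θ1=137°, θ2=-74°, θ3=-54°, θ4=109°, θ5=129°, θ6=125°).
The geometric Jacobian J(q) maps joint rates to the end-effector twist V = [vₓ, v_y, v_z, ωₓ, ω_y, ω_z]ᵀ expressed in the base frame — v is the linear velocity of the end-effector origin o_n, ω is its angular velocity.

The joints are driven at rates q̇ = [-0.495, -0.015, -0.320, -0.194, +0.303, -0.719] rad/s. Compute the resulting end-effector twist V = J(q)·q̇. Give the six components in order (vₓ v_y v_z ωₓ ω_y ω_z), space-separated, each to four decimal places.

o_n = [-0.8614, 1.4352, -0.5669]
J₁: ẑ×o_n = [-1.4352, -0.8614, 0.0000], ω = ẑ
J2: z=[0.6820, 0.7314, 0.0000] o=[-0.4827, 0.4501, 0.2800] → [-0.6194, 0.5776, 0.9488, 0.6820, 0.7314, 0.0000]
J3: z=[-0.7030, 0.6556, 0.2756] o=[-0.2096, 0.9612, -0.2391] → [-0.3456, -0.4101, 0.0940, -0.7030, 0.6556, 0.2756]
J4: z=[-0.7030, 0.6556, 0.2756] o=[-0.1406, 1.4499, -0.4637] → [-0.0636, -0.2712, 0.4829, -0.7030, 0.6556, 0.2756]
J5: z=[0.2260, 0.5735, -0.7874] o=[-0.8256, 1.3830, -0.7091] → [0.1226, -0.0039, 0.0324, 0.2260, 0.5735, -0.7874]
J6: z=[0.9664, -0.0308, 0.2550] o=[-0.8487, 1.5386, -0.6024] → [0.0253, -0.0376, -0.1002, 0.9664, -0.0308, 0.2550]
V = J·q̇ = [0.8617, 0.6274, -0.0561, -0.2753, -0.1520, -1.0586]

0.8617 0.6274 -0.0561 -0.2753 -0.1520 -1.0586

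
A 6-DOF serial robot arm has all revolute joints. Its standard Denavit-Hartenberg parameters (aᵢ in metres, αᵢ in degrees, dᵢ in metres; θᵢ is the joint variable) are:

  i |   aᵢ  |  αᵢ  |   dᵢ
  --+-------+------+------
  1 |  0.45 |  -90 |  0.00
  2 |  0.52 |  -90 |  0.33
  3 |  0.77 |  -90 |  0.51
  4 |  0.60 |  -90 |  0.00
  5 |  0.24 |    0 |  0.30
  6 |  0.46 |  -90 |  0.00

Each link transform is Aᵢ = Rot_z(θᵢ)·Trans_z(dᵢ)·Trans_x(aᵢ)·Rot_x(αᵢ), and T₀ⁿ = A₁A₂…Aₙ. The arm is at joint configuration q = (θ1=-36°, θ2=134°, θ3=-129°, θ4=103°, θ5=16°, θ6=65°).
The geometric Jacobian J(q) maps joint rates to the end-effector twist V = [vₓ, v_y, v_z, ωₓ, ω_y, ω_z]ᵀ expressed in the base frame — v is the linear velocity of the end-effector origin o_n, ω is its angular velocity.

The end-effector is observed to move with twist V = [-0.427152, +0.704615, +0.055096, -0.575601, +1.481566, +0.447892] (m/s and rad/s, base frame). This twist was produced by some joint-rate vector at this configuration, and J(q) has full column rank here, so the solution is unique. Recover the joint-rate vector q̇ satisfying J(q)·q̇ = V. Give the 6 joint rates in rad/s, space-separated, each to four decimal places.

0.3490 0.7240 0.9300 0.7520 0.0400 0.4050

o_n = [0.6989, -0.2410, -0.1686]
J₁: ẑ×o_n = [0.2410, 0.6989, -0.0000], ω = ẑ
J2: z=[0.5878, 0.8090, 0.0000] o=[0.3641, -0.2645, 0.0000] → [-0.1364, 0.0991, -0.2571, 0.5878, 0.8090, 0.0000]
J3: z=[-0.5820, 0.4228, 0.6947] o=[0.2658, 0.2148, -0.3741] → [0.4035, 0.4205, 0.0821, -0.5820, 0.4228, 0.6947]
J4: z=[-0.0668, 0.8264, -0.5590] o=[0.5931, 0.7167, 0.3288] → [-0.9464, -0.0924, -0.0235, -0.0668, 0.8264, -0.5590]
J5: z=[-0.9206, -0.2671, -0.2848] o=[0.8239, 0.4193, -0.1384] → [-0.1800, 0.0078, 0.5745, -0.9206, -0.2671, -0.2848]
J6: z=[-0.9206, -0.2671, -0.2848] o=[0.6409, 0.1702, -0.3665] → [-0.1700, 0.1657, 0.3940, -0.9206, -0.2671, -0.2848]
q̇ = J⁺·V = [0.3490, 0.7240, 0.9300, 0.7520, 0.0400, 0.4050]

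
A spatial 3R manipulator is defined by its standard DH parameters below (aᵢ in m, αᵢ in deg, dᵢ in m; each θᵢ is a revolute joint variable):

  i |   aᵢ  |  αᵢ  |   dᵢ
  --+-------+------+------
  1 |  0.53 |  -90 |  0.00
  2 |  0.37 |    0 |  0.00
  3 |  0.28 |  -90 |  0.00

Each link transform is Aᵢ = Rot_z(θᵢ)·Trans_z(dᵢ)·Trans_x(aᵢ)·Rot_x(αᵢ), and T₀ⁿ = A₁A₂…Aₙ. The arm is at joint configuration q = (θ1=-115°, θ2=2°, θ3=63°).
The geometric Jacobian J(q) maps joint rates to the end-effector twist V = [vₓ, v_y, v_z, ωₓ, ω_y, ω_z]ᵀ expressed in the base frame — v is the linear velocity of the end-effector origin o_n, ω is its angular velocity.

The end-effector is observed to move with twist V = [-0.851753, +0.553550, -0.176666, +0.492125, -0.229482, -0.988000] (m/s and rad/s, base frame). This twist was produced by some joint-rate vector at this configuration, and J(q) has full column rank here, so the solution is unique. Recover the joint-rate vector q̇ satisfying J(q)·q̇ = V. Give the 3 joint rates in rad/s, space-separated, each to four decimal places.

-0.9880 0.3040 0.2390

o_n = [-0.4303, -0.9227, -0.2667]
J₁: ẑ×o_n = [0.9227, -0.4303, 0.0000], ω = ẑ
J2: z=[0.9063, -0.4226, 0.0000] o=[-0.2240, -0.4803, 0.0000] → [0.1127, 0.2417, -0.4881, 0.9063, -0.4226, 0.0000]
J3: z=[0.9063, -0.4226, 0.0000] o=[-0.3803, -0.8155, -0.0129] → [0.1072, 0.2300, -0.1183, 0.9063, -0.4226, 0.0000]
q̇ = J⁺·V = [-0.9880, 0.3040, 0.2390]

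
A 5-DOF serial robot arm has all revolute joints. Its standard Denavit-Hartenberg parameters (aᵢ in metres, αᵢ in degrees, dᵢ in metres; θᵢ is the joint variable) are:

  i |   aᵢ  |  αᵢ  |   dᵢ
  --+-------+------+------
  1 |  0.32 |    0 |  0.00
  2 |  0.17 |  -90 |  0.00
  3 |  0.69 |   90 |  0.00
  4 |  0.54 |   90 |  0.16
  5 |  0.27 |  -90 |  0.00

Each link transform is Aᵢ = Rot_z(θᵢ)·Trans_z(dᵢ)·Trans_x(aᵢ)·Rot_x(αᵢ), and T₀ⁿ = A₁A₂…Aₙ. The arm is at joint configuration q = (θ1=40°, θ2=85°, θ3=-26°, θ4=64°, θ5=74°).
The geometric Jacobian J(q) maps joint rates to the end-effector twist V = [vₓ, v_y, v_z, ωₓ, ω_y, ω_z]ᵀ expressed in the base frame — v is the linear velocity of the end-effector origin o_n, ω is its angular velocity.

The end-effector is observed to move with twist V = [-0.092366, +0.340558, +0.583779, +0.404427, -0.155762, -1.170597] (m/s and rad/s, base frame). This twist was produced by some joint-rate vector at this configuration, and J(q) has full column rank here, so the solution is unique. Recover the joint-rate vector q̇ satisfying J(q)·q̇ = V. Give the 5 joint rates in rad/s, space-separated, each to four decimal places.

0.7730 -0.9360 -0.6150 -0.7480 -0.8510

o_n = [-0.6938, 0.5839, 0.7976]
J₁: ẑ×o_n = [-0.5839, -0.6938, 0.0000], ω = ẑ
J2: z=[0.0000, 0.0000, 1.0000] o=[0.2451, 0.2057, 0.0000] → [-0.3782, -0.9390, 0.0000, 0.0000, 0.0000, 1.0000]
J3: z=[-0.8192, -0.5736, 0.0000] o=[0.1476, 0.3449, 0.0000] → [-0.4575, 0.6534, -0.6783, -0.8192, -0.5736, 0.0000]
J4: z=[0.2514, -0.3591, 0.8988] o=[-0.2081, 0.8530, 0.3025] → [0.0641, -0.5611, -0.2421, 0.2514, -0.3591, 0.8988]
J5: z=[-0.1043, 0.9132, 0.3940] o=[-0.6875, 0.6914, 0.5501] → [0.2685, 0.0233, 0.0170, -0.1043, 0.9132, 0.3940]
q̇ = J⁺·V = [0.7730, -0.9360, -0.6150, -0.7480, -0.8510]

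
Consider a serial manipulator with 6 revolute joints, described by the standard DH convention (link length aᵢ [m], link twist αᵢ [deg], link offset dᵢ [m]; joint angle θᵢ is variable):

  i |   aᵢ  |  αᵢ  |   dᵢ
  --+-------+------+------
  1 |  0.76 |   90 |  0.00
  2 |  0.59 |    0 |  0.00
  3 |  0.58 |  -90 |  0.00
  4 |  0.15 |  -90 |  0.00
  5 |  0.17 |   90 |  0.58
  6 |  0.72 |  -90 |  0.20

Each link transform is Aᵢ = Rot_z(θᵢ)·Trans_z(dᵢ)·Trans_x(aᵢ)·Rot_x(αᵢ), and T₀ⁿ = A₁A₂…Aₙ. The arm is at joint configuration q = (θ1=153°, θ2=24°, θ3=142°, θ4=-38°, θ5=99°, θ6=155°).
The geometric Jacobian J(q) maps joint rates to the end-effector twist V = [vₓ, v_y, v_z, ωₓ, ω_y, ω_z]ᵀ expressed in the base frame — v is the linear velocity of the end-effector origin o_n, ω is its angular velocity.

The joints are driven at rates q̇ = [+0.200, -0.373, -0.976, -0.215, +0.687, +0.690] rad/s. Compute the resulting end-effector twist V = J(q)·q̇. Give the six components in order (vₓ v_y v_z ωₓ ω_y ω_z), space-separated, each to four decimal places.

0.5317 0.6233 1.8534 0.0926 -1.6979 0.7456

o_n = [0.0008, -0.4902, 0.1606]
J₁: ẑ×o_n = [0.4902, 0.0008, -0.0000], ω = ẑ
J2: z=[0.4540, 0.8910, 0.0000] o=[-0.6772, 0.3450, 0.0000] → [0.1431, -0.0729, -0.9832, 0.4540, 0.8910, 0.0000]
J3: z=[0.4540, 0.8910, 0.0000] o=[-1.1574, 0.5897, 0.2400] → [-0.0708, 0.0361, -1.5222, 0.4540, 0.8910, 0.0000]
J4: z=[0.2156, -0.1098, -0.9703] o=[-0.6560, 0.3342, 0.3803] → [-0.7758, -0.5899, -0.1056, 0.2156, -0.1098, -0.9703]
J5: z=[0.1745, -0.9733, 0.1489] o=[-0.5119, 0.3645, 0.4089] → [0.3690, 0.1197, 0.3498, 0.1745, -0.9733, 0.1489]
J6: z=[0.9152, 0.2161, 0.3401] o=[-0.4724, -0.1870, 0.6531] → [-0.0034, 0.6117, -0.3797, 0.9152, 0.2161, 0.3401]
V = J·q̇ = [0.5317, 0.6233, 1.8534, 0.0926, -1.6979, 0.7456]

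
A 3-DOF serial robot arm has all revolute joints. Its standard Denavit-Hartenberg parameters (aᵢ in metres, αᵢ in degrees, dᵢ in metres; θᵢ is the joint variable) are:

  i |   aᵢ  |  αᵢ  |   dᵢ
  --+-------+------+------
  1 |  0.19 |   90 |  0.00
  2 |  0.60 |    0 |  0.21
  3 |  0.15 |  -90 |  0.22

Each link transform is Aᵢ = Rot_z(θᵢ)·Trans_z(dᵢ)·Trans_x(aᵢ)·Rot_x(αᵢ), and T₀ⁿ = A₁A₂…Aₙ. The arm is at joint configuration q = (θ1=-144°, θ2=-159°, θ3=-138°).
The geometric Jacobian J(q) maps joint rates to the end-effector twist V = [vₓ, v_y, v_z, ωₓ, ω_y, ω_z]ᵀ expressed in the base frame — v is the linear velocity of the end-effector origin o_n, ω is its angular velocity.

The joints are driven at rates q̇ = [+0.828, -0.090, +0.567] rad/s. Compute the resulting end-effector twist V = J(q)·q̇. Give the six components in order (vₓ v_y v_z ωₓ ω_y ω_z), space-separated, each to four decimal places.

o_n = [-0.0084, 0.5254, -0.0814]
J₁: ẑ×o_n = [-0.5254, -0.0084, 0.0000], ω = ẑ
J2: z=[-0.5878, 0.8090, 0.0000] o=[-0.1537, -0.1117, 0.0000] → [-0.0658, -0.0478, -0.4920, -0.5878, 0.8090, 0.0000]
J3: z=[-0.5878, 0.8090, 0.0000] o=[0.1760, 0.3875, -0.2150] → [0.1081, 0.0786, 0.0681, -0.5878, 0.8090, 0.0000]
V = J·q̇ = [-0.3678, 0.0419, 0.0829, -0.2804, 0.3859, 0.8280]

-0.3678 0.0419 0.0829 -0.2804 0.3859 0.8280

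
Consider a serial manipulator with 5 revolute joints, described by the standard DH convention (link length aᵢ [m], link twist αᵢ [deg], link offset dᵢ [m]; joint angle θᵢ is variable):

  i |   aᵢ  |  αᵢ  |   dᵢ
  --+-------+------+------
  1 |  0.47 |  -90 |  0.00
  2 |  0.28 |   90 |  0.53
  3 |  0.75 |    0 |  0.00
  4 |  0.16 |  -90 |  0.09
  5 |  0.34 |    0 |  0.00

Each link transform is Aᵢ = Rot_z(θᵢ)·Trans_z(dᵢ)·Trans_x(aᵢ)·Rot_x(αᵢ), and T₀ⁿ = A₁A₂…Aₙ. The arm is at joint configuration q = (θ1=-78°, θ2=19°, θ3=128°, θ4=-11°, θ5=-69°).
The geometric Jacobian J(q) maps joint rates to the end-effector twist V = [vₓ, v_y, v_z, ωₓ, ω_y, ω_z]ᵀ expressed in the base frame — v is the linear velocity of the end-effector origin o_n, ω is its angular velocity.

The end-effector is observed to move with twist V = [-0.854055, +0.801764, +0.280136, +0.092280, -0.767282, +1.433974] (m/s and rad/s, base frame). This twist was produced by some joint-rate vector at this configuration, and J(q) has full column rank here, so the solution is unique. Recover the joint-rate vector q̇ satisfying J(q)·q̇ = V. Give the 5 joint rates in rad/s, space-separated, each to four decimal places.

0.0470 -0.2100 0.8570 0.7050 -0.3100

o_n = [1.4066, -0.0178, 0.4860]
J₁: ẑ×o_n = [0.0178, 1.4066, -0.0000], ω = ẑ
J2: z=[0.9781, 0.2079, 0.0000] o=[0.0977, -0.4597, 0.0000] → [0.1011, -0.4754, 0.1602, 0.9781, 0.2079, 0.0000]
J3: z=[0.0677, -0.3185, 0.9455] o=[0.6712, -0.6085, -0.0912] → [-0.7424, 0.6562, 0.2742, 0.0677, -0.3185, 0.9455]
J4: z=[0.0677, -0.3185, 0.9455] o=[1.1585, -0.0586, 0.0592] → [-0.1745, 0.2057, 0.0818, 0.0677, -0.3185, 0.9455]
J5: z=[-0.6192, 0.7297, 0.2901] o=[1.2898, 0.0096, 0.1679] → [0.2401, 0.2309, -0.0683, -0.6192, 0.7297, 0.2901]
q̇ = J⁺·V = [0.0470, -0.2100, 0.8570, 0.7050, -0.3100]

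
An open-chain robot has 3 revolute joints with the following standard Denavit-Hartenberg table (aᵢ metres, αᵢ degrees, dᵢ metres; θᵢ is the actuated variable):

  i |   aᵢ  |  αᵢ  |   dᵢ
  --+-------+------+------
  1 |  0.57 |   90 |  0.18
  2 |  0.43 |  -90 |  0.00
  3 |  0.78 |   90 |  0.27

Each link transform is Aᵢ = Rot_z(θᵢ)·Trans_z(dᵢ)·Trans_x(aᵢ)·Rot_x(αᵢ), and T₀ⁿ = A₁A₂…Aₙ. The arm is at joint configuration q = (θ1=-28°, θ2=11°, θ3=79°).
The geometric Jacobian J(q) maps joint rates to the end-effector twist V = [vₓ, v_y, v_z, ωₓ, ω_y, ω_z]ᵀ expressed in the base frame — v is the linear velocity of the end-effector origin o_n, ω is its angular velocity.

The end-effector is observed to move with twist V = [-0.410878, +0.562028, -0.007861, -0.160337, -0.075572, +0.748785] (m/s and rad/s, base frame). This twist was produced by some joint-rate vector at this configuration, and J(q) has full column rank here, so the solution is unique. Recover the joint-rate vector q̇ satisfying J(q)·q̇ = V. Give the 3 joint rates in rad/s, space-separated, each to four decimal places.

0.2030 0.1420 0.5560

o_n = [1.3189, 0.1659, 0.5555]
J₁: ẑ×o_n = [-0.1659, 1.3189, 0.0000], ω = ẑ
J2: z=[-0.4695, -0.8829, 0.0000] o=[0.5033, -0.2676, 0.1800] → [-0.3315, 0.1763, 0.5167, -0.4695, -0.8829, 0.0000]
J3: z=[-0.1685, 0.0896, 0.9816] o=[0.8760, -0.4658, 0.2620] → [-0.5938, 0.4843, -0.1461, -0.1685, 0.0896, 0.9816]
q̇ = J⁺·V = [0.2030, 0.1420, 0.5560]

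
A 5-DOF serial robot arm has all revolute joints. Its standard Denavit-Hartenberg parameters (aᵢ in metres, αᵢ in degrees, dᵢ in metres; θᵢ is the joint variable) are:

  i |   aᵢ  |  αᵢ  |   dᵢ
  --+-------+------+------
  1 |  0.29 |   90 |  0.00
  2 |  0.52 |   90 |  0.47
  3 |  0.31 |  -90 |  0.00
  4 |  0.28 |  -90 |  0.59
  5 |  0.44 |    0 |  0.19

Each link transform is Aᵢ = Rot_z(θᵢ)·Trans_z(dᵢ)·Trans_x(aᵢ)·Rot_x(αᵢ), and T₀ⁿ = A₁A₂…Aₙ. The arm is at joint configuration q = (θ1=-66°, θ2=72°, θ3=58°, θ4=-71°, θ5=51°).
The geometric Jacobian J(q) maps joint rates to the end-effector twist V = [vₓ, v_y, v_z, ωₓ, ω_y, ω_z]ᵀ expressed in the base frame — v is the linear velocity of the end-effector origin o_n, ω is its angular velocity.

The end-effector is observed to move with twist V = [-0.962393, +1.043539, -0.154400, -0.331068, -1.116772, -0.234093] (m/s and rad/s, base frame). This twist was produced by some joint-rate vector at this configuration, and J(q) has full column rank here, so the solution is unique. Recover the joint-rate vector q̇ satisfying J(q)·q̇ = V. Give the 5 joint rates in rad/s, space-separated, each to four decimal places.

-0.7330 0.7860 0.8160 -0.6500 0.3930

o_n = [-0.6879, -1.3325, 0.4890]
J₁: ẑ×o_n = [1.3325, -0.6879, 0.0000], ω = ẑ
J2: z=[-0.9135, -0.4067, 0.0000] o=[0.1180, -0.2649, 0.0000] → [-0.1989, 0.4468, 0.6475, -0.9135, -0.4067, 0.0000]
J3: z=[0.3868, -0.8688, -0.3090] o=[-0.2461, -0.6029, 0.4945] → [-0.2207, 0.1387, -0.6662, 0.3868, -0.8688, -0.3090]
J4: z=[-0.5907, 0.0239, -0.8065] o=[-0.4656, -0.7562, 0.6508] → [-0.4687, 0.0838, 0.3457, -0.5907, 0.0239, -0.8065]
J5: z=[-0.7955, -0.1847, 0.5771] o=[-0.7762, -1.0172, 0.1391] → [0.1173, 0.3294, 0.2671, -0.7955, -0.1847, 0.5771]
q̇ = J⁺·V = [-0.7330, 0.7860, 0.8160, -0.6500, 0.3930]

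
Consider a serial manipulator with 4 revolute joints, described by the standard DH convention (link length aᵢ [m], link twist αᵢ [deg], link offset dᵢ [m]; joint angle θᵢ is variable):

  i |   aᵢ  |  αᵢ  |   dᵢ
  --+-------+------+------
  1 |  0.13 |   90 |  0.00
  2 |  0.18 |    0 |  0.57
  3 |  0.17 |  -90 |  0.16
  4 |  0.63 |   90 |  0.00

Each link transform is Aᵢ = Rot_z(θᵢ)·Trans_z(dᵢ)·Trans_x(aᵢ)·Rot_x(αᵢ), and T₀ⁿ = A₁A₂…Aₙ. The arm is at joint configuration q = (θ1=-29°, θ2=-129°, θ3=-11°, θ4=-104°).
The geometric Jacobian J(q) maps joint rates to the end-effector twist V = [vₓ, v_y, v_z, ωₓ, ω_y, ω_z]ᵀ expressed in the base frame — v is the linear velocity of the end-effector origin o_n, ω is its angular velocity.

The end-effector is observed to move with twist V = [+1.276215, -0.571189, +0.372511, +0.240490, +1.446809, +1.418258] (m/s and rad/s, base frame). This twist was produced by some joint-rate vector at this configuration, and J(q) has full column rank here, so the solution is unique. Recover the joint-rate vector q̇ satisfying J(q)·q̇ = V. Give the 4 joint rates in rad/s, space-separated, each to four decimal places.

0.8330 -0.4740 -0.9080 -0.7640

o_n = [-0.6474, -1.1747, -0.1512]
J₁: ẑ×o_n = [1.1747, -0.6474, 0.0000], ω = ẑ
J2: z=[-0.4848, -0.8746, 0.0000] o=[0.1137, -0.0630, 0.0000] → [0.1322, -0.0733, -0.1268, -0.4848, -0.8746, 0.0000]
J3: z=[-0.4848, -0.8746, 0.0000] o=[-0.2617, -0.5066, -0.1399] → [0.0099, -0.0055, -0.0135, -0.4848, -0.8746, 0.0000]
J4: z=[0.5622, -0.3116, -0.7660] o=[-0.4532, -0.5834, -0.2492] → [-0.4835, 0.0937, -0.3929, 0.5622, -0.3116, -0.7660]
q̇ = J⁺·V = [0.8330, -0.4740, -0.9080, -0.7640]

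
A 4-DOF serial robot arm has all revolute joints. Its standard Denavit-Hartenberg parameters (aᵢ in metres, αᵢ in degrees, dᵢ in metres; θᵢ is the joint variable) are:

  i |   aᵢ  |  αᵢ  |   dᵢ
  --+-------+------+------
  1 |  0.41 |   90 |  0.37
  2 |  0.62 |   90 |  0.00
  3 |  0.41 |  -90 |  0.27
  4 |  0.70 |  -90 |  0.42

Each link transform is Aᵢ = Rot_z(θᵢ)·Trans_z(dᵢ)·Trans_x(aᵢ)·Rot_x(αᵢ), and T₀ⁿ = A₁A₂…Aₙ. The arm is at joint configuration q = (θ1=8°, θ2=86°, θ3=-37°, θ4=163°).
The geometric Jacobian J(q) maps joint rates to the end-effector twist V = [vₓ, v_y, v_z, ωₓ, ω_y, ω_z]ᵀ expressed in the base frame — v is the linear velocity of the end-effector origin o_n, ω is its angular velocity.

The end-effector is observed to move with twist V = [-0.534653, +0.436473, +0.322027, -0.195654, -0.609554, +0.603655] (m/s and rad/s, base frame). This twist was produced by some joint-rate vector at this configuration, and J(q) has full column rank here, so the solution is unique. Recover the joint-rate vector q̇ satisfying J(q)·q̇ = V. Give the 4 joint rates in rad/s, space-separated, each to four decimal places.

0.8460 0.9230 -0.2610 -0.4340

o_n = [0.5849, -0.4142, 1.0294]
J₁: ẑ×o_n = [0.4142, 0.5849, -0.0000], ω = ẑ
J2: z=[0.1392, -0.9903, 0.0000] o=[0.4060, 0.0571, 0.3700] → [-0.6530, -0.0918, 0.1116, 0.1392, -0.9903, 0.0000]
J3: z=[0.9879, 0.1388, -0.0698] o=[0.4488, 0.0631, 0.9885] → [-0.0276, -0.0499, -0.4903, 0.9879, 0.1388, -0.0698]
J4: z=[0.1527, -0.7850, 0.6003] o=[0.7038, 0.3481, 1.2963] → [0.6671, -0.0306, -0.2097, 0.1527, -0.7850, 0.6003]
q̇ = J⁺·V = [0.8460, 0.9230, -0.2610, -0.4340]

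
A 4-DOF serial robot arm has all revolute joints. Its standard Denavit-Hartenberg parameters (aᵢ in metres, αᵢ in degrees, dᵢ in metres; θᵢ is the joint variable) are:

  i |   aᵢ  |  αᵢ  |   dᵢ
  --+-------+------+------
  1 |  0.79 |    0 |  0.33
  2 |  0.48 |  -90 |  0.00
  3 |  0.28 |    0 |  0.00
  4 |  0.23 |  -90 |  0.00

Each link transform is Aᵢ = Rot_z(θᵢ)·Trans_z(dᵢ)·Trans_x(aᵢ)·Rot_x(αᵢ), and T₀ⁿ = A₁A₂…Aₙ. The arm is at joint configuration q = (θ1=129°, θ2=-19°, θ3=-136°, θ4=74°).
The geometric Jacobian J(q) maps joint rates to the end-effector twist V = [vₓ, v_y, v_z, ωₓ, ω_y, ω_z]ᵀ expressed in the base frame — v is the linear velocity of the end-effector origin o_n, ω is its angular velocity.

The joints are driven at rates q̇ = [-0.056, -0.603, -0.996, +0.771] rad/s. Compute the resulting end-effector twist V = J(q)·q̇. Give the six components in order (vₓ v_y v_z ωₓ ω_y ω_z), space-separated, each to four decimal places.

o_n = [-0.6294, 0.9772, 0.7276]
J₁: ẑ×o_n = [-0.9772, -0.6294, 0.0000], ω = ẑ
J2: z=[0.0000, 0.0000, 1.0000] o=[-0.4972, 0.6139, 0.3300] → [-0.3633, -0.1322, 0.0000, 0.0000, 0.0000, 1.0000]
J3: z=[-0.9397, -0.3420, 0.0000] o=[-0.6613, 1.0650, 0.3300] → [-0.1360, 0.3736, 0.0934, -0.9397, -0.3420, 0.0000]
J4: z=[-0.9397, -0.3420, 0.0000] o=[-0.5924, 0.8757, 0.5245] → [-0.0695, 0.1908, -0.1080, -0.9397, -0.3420, 0.0000]
V = J·q̇ = [0.3556, -0.1100, -0.1763, 0.2114, 0.0770, -0.6590]

0.3556 -0.1100 -0.1763 0.2114 0.0770 -0.6590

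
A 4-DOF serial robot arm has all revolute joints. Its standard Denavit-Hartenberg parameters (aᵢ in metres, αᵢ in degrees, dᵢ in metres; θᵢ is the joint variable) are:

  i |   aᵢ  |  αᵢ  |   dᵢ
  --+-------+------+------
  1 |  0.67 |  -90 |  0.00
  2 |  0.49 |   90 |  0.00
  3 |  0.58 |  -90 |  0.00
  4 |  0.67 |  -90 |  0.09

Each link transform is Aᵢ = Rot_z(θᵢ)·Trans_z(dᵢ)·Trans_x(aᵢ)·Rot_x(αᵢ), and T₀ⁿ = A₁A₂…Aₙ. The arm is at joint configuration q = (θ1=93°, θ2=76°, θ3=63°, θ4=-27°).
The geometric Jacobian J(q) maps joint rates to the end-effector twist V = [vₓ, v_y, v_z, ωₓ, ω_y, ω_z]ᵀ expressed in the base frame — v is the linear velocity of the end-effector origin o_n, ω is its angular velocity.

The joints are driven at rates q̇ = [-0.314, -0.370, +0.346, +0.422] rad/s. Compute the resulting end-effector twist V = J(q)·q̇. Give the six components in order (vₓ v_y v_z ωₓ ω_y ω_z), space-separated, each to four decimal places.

o_n = [-1.1505, 1.1349, -0.8425]
J₁: ẑ×o_n = [-1.1349, -1.1505, 0.0000], ω = ẑ
J2: z=[-0.9986, -0.0523, 0.0000] o=[-0.0351, 0.6691, 0.0000] → [0.0441, -0.8414, -0.5235, -0.9986, -0.0523, 0.0000]
J3: z=[-0.0508, 0.9690, 0.2419] o=[-0.0413, 0.7875, -0.4754] → [-0.4397, -0.2870, 1.0572, -0.0508, 0.9690, 0.2419]
J4: z=[-0.4421, -0.2390, 0.8645] o=[-0.5607, 0.8240, -0.7309] → [-0.2421, -0.5593, -0.2784, -0.4421, -0.2390, 0.8645]
V = J·q̇ = [0.0857, 0.3373, 0.4420, 0.1654, 0.2538, 0.1345]

0.0857 0.3373 0.4420 0.1654 0.2538 0.1345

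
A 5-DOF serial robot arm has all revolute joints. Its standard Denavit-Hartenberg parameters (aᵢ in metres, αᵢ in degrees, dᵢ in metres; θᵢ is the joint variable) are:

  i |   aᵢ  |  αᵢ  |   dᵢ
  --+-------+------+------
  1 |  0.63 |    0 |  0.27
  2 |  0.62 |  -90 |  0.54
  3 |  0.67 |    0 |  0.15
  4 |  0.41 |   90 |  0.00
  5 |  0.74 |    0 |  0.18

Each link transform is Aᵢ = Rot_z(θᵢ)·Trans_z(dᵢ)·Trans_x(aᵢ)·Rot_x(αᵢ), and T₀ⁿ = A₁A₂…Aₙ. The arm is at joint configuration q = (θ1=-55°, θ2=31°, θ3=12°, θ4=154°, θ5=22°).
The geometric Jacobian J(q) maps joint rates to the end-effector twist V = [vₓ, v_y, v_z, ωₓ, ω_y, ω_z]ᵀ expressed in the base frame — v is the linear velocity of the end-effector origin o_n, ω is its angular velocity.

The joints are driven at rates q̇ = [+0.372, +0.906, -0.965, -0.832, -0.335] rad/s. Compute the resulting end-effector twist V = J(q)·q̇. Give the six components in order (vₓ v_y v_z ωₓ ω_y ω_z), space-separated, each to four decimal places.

o_n = [0.7684, -0.2297, 0.2309]
J₁: ẑ×o_n = [0.2297, 0.7684, -0.0000], ω = ẑ
J2: z=[0.0000, 0.0000, 1.0000] o=[0.3614, -0.5161, 0.2700] → [-0.2864, 0.4070, 0.0000, 0.0000, 0.0000, 1.0000]
J3: z=[0.4067, 0.9135, 0.0000] o=[0.9278, -0.7682, 0.8100] → [-0.5291, 0.2356, 0.3647, 0.4067, 0.9135, 0.0000]
J4: z=[0.4067, 0.9135, 0.0000] o=[1.5875, -0.8978, 0.6707] → [-0.4018, 0.1789, 1.0200, 0.4067, 0.9135, 0.0000]
J5: z=[0.2210, -0.0984, -0.9703] o=[1.2240, -0.7360, 0.5715] → [0.5248, 0.5174, 0.0671, 0.2210, -0.0984, -0.9703]
V = J·q̇ = [0.4950, 0.1051, -1.2230, -0.8049, -1.6087, 1.6030]

0.4950 0.1051 -1.2230 -0.8049 -1.6087 1.6030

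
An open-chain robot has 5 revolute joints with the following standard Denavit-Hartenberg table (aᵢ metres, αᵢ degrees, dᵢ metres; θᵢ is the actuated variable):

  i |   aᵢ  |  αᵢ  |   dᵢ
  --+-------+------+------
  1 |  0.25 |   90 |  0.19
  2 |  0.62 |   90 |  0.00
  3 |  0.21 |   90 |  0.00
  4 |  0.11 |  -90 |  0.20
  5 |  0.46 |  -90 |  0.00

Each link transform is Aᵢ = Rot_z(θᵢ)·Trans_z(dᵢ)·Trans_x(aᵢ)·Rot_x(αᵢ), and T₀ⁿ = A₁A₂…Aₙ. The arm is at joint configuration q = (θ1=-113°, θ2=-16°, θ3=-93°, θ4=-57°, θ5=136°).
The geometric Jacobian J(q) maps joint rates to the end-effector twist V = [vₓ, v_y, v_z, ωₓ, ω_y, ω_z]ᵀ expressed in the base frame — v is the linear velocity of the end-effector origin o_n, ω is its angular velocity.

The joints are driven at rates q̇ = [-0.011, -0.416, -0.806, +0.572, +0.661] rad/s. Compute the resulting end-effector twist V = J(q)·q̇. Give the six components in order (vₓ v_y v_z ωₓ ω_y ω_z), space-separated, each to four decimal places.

o_n = [-0.2655, -0.8706, -0.1906]
J₁: ẑ×o_n = [0.8706, -0.2655, 0.0000], ω = ẑ
J2: z=[-0.9205, 0.3907, 0.0000] o=[-0.0977, -0.2301, 0.1900] → [-0.1487, -0.3503, 0.6552, -0.9205, 0.3907, 0.0000]
J3: z=[0.1077, 0.2537, -0.9613] o=[-0.3306, -0.7787, 0.0191] → [-0.1416, -0.0400, -0.0264, 0.1077, 0.2537, -0.9613]
J4: z=[0.3269, 0.9041, 0.2753] o=[-0.1334, -0.8509, 0.0221] → [-0.1869, 0.0332, 0.1130, 0.3269, 0.9041, 0.2753]
J5: z=[0.8461, -0.1502, -0.5114] o=[-0.0217, -0.7141, 0.1667] → [-0.0264, 0.4270, -0.1690, 0.8461, -0.1502, -0.5114]
V = J·q̇ = [0.0420, 0.4821, -0.2984, 1.0424, 0.0508, 0.5832]

0.0420 0.4821 -0.2984 1.0424 0.0508 0.5832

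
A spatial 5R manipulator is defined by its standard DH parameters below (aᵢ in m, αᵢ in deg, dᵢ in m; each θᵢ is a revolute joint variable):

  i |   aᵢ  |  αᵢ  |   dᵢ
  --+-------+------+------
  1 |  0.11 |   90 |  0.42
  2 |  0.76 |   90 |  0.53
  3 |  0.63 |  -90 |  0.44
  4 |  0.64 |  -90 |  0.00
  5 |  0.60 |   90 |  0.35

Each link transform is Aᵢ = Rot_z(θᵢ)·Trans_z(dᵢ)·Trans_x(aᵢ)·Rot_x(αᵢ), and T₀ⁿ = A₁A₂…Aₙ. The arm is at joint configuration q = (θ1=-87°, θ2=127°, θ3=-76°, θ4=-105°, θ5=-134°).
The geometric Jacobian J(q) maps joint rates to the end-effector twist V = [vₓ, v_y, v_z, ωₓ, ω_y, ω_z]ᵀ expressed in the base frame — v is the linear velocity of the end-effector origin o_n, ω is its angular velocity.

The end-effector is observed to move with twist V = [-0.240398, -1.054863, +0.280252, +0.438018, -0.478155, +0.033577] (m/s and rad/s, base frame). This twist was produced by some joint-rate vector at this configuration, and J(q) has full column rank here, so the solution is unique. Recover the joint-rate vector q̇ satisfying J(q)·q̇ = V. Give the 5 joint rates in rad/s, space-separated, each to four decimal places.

o_n = [0.2414, 0.1488, 1.9864]
J₁: ẑ×o_n = [-0.1488, 0.2414, 0.0000], ω = ẑ
J2: z=[-0.9986, -0.0523, 0.0000] o=[0.0058, -0.1098, 0.4200] → [-0.0820, 1.5642, -0.2460, -0.9986, -0.0523, 0.0000]
J3: z=[0.0418, -0.7975, 0.6018] o=[-0.5475, 0.3192, 1.0270] → [-0.6627, 0.4346, 0.6220, 0.0418, -0.7975, 0.6018]
J4: z=[-0.2722, 0.5705, 0.7749] o=[0.0766, 0.0918, 1.4135] → [0.2826, 0.2836, -0.1095, -0.2722, 0.5705, 0.7749]
J5: z=[0.9394, -0.0169, 0.3424] o=[-0.0568, -0.4337, 1.7535] → [-0.2034, -0.1166, 0.5523, 0.9394, -0.0169, 0.3424]
q̇ = J⁺·V = [0.0340, -0.8280, 0.5270, -0.1920, -0.4930]

0.0340 -0.8280 0.5270 -0.1920 -0.4930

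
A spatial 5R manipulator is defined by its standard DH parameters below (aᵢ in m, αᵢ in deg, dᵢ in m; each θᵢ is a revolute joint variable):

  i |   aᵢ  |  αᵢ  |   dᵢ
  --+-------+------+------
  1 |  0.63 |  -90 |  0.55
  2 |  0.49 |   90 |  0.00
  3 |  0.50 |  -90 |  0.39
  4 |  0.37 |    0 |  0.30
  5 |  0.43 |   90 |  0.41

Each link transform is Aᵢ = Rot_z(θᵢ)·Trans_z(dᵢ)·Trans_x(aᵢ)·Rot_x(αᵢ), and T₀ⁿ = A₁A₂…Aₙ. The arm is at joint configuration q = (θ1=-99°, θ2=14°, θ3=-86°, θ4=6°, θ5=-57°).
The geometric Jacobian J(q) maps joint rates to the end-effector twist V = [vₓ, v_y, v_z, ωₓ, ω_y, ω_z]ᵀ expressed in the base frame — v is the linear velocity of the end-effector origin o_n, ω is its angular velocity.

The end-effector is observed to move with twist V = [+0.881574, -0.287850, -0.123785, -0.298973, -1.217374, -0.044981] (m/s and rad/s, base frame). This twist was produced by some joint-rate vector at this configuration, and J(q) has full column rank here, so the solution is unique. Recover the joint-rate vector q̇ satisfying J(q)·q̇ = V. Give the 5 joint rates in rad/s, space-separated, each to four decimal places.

0.9240 -0.2060 -0.6380 0.5390 0.9110

o_n = [-1.3913, -1.8406, 0.9060]
J₁: ẑ×o_n = [1.8406, -1.3913, 0.0000], ω = ẑ
J2: z=[0.9877, -0.1564, 0.0000] o=[-0.0986, -0.6222, 0.5500] → [-0.0557, -0.3516, -1.4056, 0.9877, -0.1564, 0.0000]
J3: z=[-0.0378, -0.2389, 0.9703] o=[-0.1729, -1.0918, 0.4315] → [0.6131, -1.1643, -0.2628, -0.0378, -0.2389, 0.9703]
J4: z=[-0.0825, -0.9669, -0.2413] o=[-0.6856, -1.1404, 0.8014] → [-0.2701, 0.1789, -0.6246, -0.0825, -0.9669, -0.2413]
J5: z=[-0.0825, -0.9669, -0.2413] o=[-1.0754, -1.3884, 0.6853] → [-0.3226, 0.0945, -0.2682, -0.0825, -0.9669, -0.2413]
q̇ = J⁺·V = [0.9240, -0.2060, -0.6380, 0.5390, 0.9110]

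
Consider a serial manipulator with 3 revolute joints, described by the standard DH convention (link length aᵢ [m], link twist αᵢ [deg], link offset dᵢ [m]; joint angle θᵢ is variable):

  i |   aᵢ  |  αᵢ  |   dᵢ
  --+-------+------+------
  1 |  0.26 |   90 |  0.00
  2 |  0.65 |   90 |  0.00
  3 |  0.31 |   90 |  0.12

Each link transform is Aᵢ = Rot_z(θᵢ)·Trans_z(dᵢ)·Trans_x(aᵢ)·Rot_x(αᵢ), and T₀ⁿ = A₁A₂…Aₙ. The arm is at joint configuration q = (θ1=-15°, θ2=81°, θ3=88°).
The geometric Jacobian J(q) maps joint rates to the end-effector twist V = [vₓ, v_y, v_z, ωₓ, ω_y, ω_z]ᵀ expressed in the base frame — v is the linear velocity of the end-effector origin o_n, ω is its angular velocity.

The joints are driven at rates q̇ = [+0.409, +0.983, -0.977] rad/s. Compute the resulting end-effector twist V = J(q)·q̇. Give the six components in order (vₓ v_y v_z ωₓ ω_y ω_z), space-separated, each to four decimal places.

o_n = [0.3853, -0.4240, 0.6339]
J₁: ẑ×o_n = [0.4240, 0.3853, -0.0000], ω = ẑ
J2: z=[-0.2588, -0.9659, 0.0000] o=[0.2511, -0.0673, 0.0000] → [-0.6123, 0.1641, 0.2219, -0.2588, -0.9659, 0.0000]
J3: z=[0.9540, -0.2556, -0.1564] o=[0.3494, -0.0936, 0.6420] → [-0.0496, 0.0021, -0.3060, 0.9540, -0.2556, -0.1564]
V = J·q̇ = [-0.3800, 0.3168, 0.5171, -1.1865, -0.6998, 0.5618]

-0.3800 0.3168 0.5171 -1.1865 -0.6998 0.5618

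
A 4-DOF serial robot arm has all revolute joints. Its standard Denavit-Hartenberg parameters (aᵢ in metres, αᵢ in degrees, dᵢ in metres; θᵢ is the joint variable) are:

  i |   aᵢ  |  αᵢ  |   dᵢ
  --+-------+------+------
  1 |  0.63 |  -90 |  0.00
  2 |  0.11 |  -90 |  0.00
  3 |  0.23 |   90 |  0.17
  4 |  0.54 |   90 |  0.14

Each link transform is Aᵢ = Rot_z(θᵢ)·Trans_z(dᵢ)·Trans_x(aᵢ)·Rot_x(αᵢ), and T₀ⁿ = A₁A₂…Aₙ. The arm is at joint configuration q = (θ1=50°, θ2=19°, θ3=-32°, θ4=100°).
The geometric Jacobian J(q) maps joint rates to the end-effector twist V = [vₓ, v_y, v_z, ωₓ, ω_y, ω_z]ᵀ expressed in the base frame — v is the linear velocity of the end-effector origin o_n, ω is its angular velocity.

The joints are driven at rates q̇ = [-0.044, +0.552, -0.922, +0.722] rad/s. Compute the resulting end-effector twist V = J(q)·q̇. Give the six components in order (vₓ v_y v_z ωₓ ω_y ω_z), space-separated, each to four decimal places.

-0.3932 -0.7631 0.2745 -0.9315 0.7012 0.9523

o_n = [0.2038, 0.5399, -0.7128]
J₁: ẑ×o_n = [-0.5399, 0.2038, 0.0000], ω = ẑ
J2: z=[-0.7660, 0.6428, 0.0000] o=[0.4050, 0.4826, 0.0000] → [-0.4582, -0.5461, 0.0854, -0.7660, 0.6428, 0.0000]
J3: z=[-0.2093, -0.2494, -0.9455] o=[0.4718, 0.5623, -0.0358] → [0.1477, 0.1117, -0.0622, -0.2093, -0.2494, -0.9455]
J4: z=[-0.9717, 0.1613, 0.1725] o=[0.4614, 0.7395, -0.2601] → [-0.0386, -0.4844, 0.2355, -0.9717, 0.1613, 0.1725]
V = J·q̇ = [-0.3932, -0.7631, 0.2745, -0.9315, 0.7012, 0.9523]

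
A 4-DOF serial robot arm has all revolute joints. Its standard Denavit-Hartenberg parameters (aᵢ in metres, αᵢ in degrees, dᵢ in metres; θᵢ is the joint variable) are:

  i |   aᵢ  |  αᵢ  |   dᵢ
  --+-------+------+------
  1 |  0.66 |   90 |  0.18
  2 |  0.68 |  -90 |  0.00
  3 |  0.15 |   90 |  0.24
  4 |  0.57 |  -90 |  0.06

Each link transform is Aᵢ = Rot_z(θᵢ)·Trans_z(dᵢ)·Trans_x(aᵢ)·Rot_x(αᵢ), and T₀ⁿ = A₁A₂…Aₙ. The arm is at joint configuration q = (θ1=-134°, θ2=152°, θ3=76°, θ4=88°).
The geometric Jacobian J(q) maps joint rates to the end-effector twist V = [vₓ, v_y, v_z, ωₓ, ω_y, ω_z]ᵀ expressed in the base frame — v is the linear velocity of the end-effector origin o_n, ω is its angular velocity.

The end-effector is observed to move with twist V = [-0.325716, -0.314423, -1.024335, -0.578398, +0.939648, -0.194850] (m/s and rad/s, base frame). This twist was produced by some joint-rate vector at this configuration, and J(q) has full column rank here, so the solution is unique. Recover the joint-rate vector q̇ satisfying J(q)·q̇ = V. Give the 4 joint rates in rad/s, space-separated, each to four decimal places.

-0.7540 0.9430 -0.3650 0.5200

o_n = [0.3917, 0.1892, -0.1690]
J₁: ẑ×o_n = [-0.1892, 0.3917, 0.0000], ω = ẑ
J2: z=[-0.7193, 0.6947, 0.0000] o=[-0.4585, -0.4748, 0.1800] → [-0.2424, -0.2511, -1.0682, -0.7193, 0.6947, 0.0000]
J3: z=[0.3261, 0.3377, -0.8829] o=[-0.0414, -0.0429, 0.4992] → [-0.0208, -0.1645, -0.0706, 0.3261, 0.3377, -0.8829]
J4: z=[0.4211, 0.7843, 0.4555] o=[0.1638, -0.0399, 0.3044] → [-0.4756, 0.3031, -0.0823, 0.4211, 0.7843, 0.4555]
q̇ = J⁺·V = [-0.7540, 0.9430, -0.3650, 0.5200]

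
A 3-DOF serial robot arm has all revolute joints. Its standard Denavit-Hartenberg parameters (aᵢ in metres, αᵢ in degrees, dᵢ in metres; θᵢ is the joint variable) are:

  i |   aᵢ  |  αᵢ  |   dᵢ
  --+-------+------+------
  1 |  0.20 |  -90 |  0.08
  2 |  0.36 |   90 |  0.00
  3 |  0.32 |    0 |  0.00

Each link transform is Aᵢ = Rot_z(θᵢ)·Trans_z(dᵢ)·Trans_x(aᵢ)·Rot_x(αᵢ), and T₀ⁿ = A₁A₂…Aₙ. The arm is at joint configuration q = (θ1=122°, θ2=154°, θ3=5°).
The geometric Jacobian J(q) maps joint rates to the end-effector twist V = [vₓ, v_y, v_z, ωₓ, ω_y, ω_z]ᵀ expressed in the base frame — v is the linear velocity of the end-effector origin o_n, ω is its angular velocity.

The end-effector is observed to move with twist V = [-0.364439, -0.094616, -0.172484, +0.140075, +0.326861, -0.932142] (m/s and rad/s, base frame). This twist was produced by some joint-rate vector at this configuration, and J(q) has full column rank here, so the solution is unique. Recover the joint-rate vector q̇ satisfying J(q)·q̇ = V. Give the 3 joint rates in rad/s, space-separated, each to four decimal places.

-0.5160 -0.2920 0.4630

o_n = [0.1937, -0.3626, -0.2176]
J₁: ẑ×o_n = [0.3626, 0.1937, -0.0000], ω = ẑ
J2: z=[-0.8480, -0.5299, 0.0000] o=[-0.1060, 0.1696, 0.0800] → [0.1577, -0.2523, 0.6101, -0.8480, -0.5299, 0.0000]
J3: z=[-0.2323, 0.3718, -0.8988] o=[0.0655, -0.1048, -0.0778] → [-0.2836, -0.1477, 0.0122, -0.2323, 0.3718, -0.8988]
q̇ = J⁺·V = [-0.5160, -0.2920, 0.4630]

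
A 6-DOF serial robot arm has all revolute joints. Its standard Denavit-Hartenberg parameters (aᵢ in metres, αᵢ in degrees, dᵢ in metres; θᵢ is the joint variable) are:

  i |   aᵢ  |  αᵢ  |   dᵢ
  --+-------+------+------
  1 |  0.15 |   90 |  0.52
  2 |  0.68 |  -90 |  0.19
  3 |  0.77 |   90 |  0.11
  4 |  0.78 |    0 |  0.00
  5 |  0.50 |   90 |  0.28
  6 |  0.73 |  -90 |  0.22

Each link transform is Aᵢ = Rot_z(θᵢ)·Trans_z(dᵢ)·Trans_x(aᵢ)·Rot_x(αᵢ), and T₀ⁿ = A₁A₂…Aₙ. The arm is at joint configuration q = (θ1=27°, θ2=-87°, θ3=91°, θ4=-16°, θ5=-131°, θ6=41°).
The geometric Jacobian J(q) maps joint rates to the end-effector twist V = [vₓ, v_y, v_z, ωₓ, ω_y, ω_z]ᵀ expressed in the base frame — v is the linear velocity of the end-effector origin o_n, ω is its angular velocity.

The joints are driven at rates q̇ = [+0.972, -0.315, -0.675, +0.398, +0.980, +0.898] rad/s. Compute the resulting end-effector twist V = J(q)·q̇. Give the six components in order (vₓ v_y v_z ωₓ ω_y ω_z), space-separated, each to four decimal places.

-1.5200 -0.5239 -0.7482 0.2022 -0.0653 -0.4083

o_n = [-0.3934, 0.1831, -0.9336]
J₁: ẑ×o_n = [-0.1831, -0.3934, 0.0000], ω = ẑ
J2: z=[0.4540, -0.8910, 0.0000] o=[0.1337, 0.0681, 0.5200] → [1.2952, 0.6599, -0.4174, 0.4540, -0.8910, 0.0000]
J3: z=[0.8898, 0.4534, 0.0523] o=[0.2516, -0.0850, -0.1591] → [-0.3652, 0.6554, 0.5310, 0.8898, 0.4534, 0.0523]
J4: z=[0.0387, 0.0393, -0.9985] o=[-0.0007, 0.6505, -0.1399] → [-0.4979, 0.4228, -0.0027, 0.0387, 0.0393, -0.9985]
J5: z=[0.0387, 0.0393, -0.9985] o=[-0.5329, 1.2207, -0.1381] → [-1.0672, -0.1085, -0.0456, 0.0387, 0.0393, -0.9985]
J6: z=[0.9939, -0.1048, 0.0344] o=[-0.5737, 0.7348, -0.4392] → [0.0708, 0.4976, -0.5294, 0.9939, -0.1048, 0.0344]
V = J·q̇ = [-1.5200, -0.5239, -0.7482, 0.2022, -0.0653, -0.4083]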